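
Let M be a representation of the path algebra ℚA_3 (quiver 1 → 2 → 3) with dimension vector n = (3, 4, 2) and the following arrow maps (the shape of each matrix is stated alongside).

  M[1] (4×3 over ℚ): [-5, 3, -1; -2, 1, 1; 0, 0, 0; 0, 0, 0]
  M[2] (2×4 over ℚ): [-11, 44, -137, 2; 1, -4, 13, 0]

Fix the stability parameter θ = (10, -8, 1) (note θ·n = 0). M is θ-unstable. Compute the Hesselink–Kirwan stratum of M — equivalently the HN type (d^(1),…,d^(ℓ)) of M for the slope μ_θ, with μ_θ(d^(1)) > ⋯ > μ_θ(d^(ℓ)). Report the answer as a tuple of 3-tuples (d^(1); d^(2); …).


Interval decomposition of M: I[1,1], I[1,2], I[1,3], I[2,2], I[2,3].
HN type (ℓ=3): μ^(1)=10; μ^(2)=1; μ^(3)=-8

((1, 0, 0); (2, 2, 2); (0, 2, 0))


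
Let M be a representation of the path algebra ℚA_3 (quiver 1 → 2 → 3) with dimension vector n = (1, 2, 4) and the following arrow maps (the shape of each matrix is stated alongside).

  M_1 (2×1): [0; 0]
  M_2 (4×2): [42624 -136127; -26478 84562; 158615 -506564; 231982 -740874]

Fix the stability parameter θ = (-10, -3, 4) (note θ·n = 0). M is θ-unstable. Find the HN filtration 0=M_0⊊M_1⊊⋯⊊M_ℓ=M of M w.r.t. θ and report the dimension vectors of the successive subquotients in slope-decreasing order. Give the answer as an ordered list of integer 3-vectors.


Via rank(M_{q-1}∘⋯∘M_p): M ≅ I[1,1], I[2,3]^2, I[3,3]^2.
μ_θ-semistable layers: μ^(1)=4; μ^(2)=-3; μ^(3)=-10

((0, 0, 4); (0, 2, 0); (1, 0, 0))


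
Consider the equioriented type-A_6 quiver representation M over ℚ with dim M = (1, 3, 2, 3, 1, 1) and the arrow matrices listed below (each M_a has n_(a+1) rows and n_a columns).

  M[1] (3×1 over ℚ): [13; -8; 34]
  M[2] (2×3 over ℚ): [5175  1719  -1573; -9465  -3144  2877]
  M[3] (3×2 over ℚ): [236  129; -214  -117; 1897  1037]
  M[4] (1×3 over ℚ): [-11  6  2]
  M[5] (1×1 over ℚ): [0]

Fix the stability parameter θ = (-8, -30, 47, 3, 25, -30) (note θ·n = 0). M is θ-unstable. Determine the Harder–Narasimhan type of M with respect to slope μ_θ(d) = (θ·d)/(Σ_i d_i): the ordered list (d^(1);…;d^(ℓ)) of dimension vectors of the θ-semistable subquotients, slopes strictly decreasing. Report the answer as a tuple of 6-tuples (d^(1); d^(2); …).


Barcode: M ≅ I[1,5], I[2,2], I[2,4], I[4,4], I[6,6]. HN layers by μ_θ (4 steps, strictly decreasing):
  μ^(1)=25; μ^(2)=3; μ^(3)=-19; μ^(4)=-30

((0, 0, 2, 2, 1, 0); (0, 0, 0, 1, 0, 0); (1, 1, 0, 0, 0, 0); (0, 2, 0, 0, 0, 1))


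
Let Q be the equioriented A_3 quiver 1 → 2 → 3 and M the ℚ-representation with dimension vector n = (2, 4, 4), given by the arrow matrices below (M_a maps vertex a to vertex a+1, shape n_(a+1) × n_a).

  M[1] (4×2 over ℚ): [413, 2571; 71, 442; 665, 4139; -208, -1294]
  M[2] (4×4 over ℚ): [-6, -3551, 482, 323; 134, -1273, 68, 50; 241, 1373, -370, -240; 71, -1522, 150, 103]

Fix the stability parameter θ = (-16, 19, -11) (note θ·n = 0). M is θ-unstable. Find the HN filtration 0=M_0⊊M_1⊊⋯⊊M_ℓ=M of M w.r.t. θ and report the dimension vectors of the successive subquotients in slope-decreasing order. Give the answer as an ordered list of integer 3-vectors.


Interval decomposition of M: I[1,3]^2, I[2,3]^2.
HN type (ℓ=2): μ^(1)=4; μ^(2)=-16

((0, 4, 4); (2, 0, 0))


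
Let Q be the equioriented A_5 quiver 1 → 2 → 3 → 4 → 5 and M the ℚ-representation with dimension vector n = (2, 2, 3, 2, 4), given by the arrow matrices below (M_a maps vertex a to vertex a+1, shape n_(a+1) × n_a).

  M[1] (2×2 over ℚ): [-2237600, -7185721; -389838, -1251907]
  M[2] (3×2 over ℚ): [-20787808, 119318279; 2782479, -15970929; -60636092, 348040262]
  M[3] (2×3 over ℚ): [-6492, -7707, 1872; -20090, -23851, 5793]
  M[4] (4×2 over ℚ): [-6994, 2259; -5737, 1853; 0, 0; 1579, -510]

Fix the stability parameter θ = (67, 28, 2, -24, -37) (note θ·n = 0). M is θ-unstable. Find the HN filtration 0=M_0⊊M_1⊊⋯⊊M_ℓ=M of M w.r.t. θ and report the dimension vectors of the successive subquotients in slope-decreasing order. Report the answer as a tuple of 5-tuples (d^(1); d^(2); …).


Barcode: M ≅ I[1,3], I[1,5], I[3,5], I[5,5]^2. HN layers by μ_θ (4 steps, strictly decreasing):
  μ^(1)=97/3; μ^(2)=36/5; μ^(3)=-59/3; μ^(4)=-37

((1, 1, 1, 0, 0); (1, 1, 1, 1, 1); (0, 0, 1, 1, 1); (0, 0, 0, 0, 2))


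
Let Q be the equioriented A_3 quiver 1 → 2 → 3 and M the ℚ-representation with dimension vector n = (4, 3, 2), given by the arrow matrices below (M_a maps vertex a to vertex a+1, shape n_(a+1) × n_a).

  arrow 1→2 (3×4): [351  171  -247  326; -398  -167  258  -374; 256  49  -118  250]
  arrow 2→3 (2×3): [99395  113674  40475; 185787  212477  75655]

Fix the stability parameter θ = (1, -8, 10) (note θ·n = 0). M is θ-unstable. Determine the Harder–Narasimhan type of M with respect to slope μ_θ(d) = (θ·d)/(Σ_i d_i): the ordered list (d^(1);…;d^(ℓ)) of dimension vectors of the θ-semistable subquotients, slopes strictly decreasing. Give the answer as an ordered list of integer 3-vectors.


Interval decomposition of M: I[1,1], I[1,2], I[1,3]^2.
HN type (ℓ=3): μ^(1)=10; μ^(2)=1; μ^(3)=-7/2

((0, 0, 2); (1, 0, 0); (3, 3, 0))


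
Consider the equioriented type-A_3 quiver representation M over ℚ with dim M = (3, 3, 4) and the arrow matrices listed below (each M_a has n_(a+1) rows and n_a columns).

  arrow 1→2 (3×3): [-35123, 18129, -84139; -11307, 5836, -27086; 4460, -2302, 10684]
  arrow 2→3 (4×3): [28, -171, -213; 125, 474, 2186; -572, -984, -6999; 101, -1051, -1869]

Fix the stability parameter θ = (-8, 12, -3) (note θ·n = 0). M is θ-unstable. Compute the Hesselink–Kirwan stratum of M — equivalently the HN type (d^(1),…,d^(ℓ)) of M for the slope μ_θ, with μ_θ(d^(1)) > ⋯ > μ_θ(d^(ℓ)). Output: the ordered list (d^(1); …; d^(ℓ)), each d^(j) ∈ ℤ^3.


Interval decomposition of M: I[1,3]^3, I[3,3].
HN type (ℓ=3): μ^(1)=9/2; μ^(2)=-3; μ^(3)=-8

((0, 3, 3); (0, 0, 1); (3, 0, 0))


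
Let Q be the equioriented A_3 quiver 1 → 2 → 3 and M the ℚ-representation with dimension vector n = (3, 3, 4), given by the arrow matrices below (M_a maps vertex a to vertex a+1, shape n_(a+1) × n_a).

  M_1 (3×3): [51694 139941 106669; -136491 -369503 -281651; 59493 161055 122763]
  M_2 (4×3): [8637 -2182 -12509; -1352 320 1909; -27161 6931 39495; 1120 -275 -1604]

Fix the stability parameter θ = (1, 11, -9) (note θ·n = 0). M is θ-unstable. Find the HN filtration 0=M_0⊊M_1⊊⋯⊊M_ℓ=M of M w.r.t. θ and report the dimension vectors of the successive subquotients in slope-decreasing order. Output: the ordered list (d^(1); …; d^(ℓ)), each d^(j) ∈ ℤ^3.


Interval decomposition of M: I[1,1], I[1,3]^2, I[2,3], I[3,3].
HN type (ℓ=2): μ^(1)=1; μ^(2)=-9

((3, 3, 3); (0, 0, 1))


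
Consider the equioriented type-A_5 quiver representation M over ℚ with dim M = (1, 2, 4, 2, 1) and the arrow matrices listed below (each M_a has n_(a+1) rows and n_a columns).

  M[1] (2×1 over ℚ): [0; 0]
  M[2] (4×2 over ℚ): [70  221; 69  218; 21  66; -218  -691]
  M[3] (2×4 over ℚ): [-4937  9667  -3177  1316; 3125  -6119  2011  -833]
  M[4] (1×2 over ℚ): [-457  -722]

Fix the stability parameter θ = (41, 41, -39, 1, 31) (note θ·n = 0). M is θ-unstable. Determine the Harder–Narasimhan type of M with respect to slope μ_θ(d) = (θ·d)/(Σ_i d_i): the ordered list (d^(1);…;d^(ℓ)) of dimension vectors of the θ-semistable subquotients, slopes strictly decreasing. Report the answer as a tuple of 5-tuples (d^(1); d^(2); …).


Interval decomposition of M: I[1,1], I[2,4], I[2,5], I[3,3]^2.
HN type (ℓ=4): μ^(1)=41; μ^(2)=31; μ^(3)=1; μ^(4)=-39

((1, 0, 0, 0, 0); (0, 0, 0, 0, 1); (0, 2, 2, 2, 0); (0, 0, 2, 0, 0))


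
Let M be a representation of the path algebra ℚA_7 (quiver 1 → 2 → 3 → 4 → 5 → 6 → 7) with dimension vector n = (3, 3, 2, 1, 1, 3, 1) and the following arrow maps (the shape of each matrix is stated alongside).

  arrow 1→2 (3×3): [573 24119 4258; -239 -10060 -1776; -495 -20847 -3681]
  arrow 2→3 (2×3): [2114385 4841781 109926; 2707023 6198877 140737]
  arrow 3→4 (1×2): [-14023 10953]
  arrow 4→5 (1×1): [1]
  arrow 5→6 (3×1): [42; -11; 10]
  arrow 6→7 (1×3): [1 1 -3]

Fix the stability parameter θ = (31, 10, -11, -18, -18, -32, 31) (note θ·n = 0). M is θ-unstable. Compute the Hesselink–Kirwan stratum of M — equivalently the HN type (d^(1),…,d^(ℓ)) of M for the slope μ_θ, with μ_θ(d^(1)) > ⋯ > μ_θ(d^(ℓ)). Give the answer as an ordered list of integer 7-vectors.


Barcode: M ≅ I[1,2], I[1,3], I[1,7], I[6,6]^2. HN layers by μ_θ (5 steps, strictly decreasing):
  μ^(1)=31; μ^(2)=41/2; μ^(3)=10; μ^(4)=-19/3; μ^(5)=-32

((0, 0, 0, 0, 0, 0, 1); (1, 1, 0, 0, 0, 0, 0); (1, 1, 1, 0, 0, 0, 0); (1, 1, 1, 1, 1, 1, 0); (0, 0, 0, 0, 0, 2, 0))


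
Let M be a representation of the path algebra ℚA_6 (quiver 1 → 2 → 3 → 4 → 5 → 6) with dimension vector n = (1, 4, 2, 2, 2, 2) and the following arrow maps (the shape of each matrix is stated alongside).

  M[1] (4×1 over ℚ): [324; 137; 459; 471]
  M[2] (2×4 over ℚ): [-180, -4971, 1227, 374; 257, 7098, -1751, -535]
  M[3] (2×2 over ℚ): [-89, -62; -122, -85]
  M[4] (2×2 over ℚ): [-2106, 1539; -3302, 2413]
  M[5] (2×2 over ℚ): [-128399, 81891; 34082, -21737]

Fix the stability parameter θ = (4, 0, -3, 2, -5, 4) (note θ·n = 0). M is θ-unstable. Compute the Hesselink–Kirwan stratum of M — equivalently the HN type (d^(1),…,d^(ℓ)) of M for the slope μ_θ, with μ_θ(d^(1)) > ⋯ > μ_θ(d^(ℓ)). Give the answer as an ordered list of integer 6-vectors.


Barcode: M ≅ I[1,2], I[2,2], I[2,4], I[2,6], I[5,6]. HN layers by μ_θ (5 steps, strictly decreasing):
  μ^(1)=4; μ^(2)=2; μ^(3)=0; μ^(4)=-3/2; μ^(5)=-5

((0, 0, 0, 0, 0, 2); (1, 1, 0, 1, 0, 0); (0, 1, 0, 0, 0, 0); (0, 2, 2, 1, 1, 0); (0, 0, 0, 0, 1, 0))


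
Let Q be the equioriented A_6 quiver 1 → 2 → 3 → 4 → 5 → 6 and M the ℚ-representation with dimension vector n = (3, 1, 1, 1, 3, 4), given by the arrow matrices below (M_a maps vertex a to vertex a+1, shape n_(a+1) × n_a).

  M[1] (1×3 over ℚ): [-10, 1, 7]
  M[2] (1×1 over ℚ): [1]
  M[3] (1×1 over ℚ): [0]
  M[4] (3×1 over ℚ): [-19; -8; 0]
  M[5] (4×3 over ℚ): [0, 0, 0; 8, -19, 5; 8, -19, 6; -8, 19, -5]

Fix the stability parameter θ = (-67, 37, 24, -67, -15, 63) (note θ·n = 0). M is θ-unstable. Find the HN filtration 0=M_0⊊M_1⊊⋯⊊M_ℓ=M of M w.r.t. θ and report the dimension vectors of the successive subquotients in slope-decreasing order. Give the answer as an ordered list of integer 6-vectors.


Barcode: M ≅ I[1,1]^2, I[1,3], I[4,5], I[5,6]^2, I[6,6]^2. HN layers by μ_θ (4 steps, strictly decreasing):
  μ^(1)=63; μ^(2)=61/2; μ^(3)=-15; μ^(4)=-67

((0, 0, 0, 0, 0, 4); (0, 1, 1, 0, 0, 0); (0, 0, 0, 0, 3, 0); (3, 0, 0, 1, 0, 0))


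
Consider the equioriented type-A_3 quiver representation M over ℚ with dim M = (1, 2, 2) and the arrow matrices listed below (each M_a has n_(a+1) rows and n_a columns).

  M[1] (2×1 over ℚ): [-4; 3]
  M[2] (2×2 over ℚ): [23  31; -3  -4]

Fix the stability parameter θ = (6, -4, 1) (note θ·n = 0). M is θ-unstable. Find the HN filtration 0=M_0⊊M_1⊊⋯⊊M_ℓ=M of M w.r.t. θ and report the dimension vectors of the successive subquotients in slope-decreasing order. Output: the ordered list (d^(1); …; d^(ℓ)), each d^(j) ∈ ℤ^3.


Barcode: M ≅ I[1,3], I[2,3]. HN layers by μ_θ (2 steps, strictly decreasing):
  μ^(1)=1; μ^(2)=-4

((1, 1, 2); (0, 1, 0))


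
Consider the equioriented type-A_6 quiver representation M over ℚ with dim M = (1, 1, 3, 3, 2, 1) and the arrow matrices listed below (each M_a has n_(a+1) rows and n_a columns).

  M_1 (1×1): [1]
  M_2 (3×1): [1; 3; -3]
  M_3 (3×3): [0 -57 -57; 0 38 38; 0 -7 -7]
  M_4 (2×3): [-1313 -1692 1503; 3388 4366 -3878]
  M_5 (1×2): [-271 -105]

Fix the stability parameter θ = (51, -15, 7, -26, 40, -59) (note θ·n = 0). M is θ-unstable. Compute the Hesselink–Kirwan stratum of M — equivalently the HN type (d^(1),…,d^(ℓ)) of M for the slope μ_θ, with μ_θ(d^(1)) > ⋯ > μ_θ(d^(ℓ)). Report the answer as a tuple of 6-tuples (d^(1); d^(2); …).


Interval decomposition of M: I[1,3], I[3,3], I[3,6], I[4,4], I[4,5].
HN type (ℓ=5): μ^(1)=40; μ^(2)=43/3; μ^(3)=7; μ^(4)=-19/2; μ^(5)=-26

((0, 0, 0, 0, 1, 0); (1, 1, 1, 0, 0, 0); (0, 0, 1, 0, 0, 0); (0, 0, 1, 1, 1, 1); (0, 0, 0, 2, 0, 0))


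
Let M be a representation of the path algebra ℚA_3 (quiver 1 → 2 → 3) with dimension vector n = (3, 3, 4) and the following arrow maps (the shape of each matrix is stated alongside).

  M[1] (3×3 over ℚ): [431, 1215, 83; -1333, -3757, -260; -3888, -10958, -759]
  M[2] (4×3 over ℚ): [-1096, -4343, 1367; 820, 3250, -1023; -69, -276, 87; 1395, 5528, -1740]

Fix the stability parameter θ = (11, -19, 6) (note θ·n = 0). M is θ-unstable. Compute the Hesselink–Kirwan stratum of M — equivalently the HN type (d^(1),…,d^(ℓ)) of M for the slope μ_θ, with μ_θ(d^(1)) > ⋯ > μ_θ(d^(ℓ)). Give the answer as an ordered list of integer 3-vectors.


Interval decomposition of M: I[1,3]^3, I[3,3].
HN type (ℓ=2): μ^(1)=6; μ^(2)=-4

((0, 0, 4); (3, 3, 0))


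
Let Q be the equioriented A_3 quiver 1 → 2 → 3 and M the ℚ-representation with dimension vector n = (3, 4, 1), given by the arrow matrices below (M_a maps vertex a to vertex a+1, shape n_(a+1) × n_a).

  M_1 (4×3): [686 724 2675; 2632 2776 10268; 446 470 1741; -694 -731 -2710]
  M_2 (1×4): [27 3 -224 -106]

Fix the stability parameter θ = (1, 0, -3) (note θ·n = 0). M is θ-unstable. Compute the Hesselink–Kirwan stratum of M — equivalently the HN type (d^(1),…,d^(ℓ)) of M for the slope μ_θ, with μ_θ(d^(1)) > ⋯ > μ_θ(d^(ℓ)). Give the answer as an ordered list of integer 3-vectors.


Barcode: M ≅ I[1,1], I[1,2], I[1,3], I[2,2]^2. HN layers by μ_θ (4 steps, strictly decreasing):
  μ^(1)=1; μ^(2)=1/2; μ^(3)=0; μ^(4)=-2/3

((1, 0, 0); (1, 1, 0); (0, 2, 0); (1, 1, 1))


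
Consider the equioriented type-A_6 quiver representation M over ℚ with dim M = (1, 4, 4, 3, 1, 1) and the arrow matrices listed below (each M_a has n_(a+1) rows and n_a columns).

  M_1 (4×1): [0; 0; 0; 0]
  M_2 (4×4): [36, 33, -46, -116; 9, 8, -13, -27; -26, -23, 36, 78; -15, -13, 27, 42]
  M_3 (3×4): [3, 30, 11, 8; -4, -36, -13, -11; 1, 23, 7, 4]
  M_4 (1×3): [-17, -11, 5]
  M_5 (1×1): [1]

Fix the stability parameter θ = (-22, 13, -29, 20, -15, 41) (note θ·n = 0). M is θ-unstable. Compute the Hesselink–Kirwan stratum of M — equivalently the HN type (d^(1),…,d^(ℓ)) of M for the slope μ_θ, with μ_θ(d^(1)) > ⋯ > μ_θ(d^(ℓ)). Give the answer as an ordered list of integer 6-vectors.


Barcode: M ≅ I[1,1], I[2,3], I[2,4]^2, I[2,6]. HN layers by μ_θ (5 steps, strictly decreasing):
  μ^(1)=41; μ^(2)=20; μ^(3)=5/2; μ^(4)=-8; μ^(5)=-22

((0, 0, 0, 0, 0, 1); (0, 0, 0, 2, 0, 0); (0, 0, 0, 1, 1, 0); (0, 4, 4, 0, 0, 0); (1, 0, 0, 0, 0, 0))


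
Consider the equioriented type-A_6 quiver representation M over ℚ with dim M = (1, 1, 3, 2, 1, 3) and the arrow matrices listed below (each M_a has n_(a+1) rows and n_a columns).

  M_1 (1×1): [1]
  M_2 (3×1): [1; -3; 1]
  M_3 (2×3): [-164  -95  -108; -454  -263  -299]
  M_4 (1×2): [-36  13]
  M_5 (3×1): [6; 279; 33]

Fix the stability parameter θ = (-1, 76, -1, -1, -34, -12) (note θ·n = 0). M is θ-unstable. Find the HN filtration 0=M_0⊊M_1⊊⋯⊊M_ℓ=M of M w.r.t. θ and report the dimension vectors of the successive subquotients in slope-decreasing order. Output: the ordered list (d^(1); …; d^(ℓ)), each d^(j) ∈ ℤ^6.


Interval decomposition of M: I[1,4], I[3,3], I[3,6], I[6,6]^2.
HN type (ℓ=3): μ^(1)=74/3; μ^(2)=-1; μ^(3)=-12

((0, 1, 1, 1, 0, 0); (1, 0, 1, 0, 0, 0); (0, 0, 1, 1, 1, 3))


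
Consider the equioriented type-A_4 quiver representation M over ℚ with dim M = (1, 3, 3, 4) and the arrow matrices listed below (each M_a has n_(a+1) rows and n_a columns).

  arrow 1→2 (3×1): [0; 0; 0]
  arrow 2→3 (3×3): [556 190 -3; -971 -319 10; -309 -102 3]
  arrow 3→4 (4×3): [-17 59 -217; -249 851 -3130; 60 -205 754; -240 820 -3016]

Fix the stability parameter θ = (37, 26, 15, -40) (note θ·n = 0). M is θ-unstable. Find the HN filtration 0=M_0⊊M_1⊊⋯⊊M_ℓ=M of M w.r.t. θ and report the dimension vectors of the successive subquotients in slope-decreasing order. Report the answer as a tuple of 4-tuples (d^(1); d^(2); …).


Via rank(M_{q-1}∘⋯∘M_p): M ≅ I[1,1], I[2,4]^3, I[4,4].
μ_θ-semistable layers: μ^(1)=37; μ^(2)=1/3; μ^(3)=-40

((1, 0, 0, 0); (0, 3, 3, 3); (0, 0, 0, 1))


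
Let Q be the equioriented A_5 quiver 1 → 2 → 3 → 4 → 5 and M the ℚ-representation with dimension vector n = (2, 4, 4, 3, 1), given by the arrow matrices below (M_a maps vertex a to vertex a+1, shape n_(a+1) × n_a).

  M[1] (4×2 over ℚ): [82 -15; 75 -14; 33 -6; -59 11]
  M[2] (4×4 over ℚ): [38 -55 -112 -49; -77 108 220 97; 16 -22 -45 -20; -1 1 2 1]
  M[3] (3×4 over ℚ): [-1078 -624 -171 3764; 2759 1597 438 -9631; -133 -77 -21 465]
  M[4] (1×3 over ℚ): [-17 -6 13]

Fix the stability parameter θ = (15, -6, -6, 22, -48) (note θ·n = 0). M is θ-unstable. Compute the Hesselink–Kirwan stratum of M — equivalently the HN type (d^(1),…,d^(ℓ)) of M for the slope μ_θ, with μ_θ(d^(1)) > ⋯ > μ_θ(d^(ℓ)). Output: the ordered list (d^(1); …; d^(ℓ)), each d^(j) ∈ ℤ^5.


Via rank(M_{q-1}∘⋯∘M_p): M ≅ I[1,4], I[1,5], I[2,3], I[2,4].
μ_θ-semistable layers: μ^(1)=22; μ^(2)=1; μ^(3)=-23/5; μ^(4)=-6

((0, 0, 0, 2, 0); (1, 1, 1, 0, 0); (1, 1, 1, 1, 1); (0, 2, 2, 0, 0))


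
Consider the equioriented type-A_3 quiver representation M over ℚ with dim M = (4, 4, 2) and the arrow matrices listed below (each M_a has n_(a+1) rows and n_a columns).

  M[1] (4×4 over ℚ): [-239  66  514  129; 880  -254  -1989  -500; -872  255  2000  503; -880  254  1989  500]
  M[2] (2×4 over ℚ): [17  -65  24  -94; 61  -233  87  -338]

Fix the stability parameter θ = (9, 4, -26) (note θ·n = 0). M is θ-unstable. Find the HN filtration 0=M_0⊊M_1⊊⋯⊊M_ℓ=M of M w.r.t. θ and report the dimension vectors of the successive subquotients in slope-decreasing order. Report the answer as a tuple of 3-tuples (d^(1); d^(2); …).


Interval decomposition of M: I[1,1], I[1,2], I[1,3]^2, I[2,2].
HN type (ℓ=4): μ^(1)=9; μ^(2)=13/2; μ^(3)=4; μ^(4)=-13/3

((1, 0, 0); (1, 1, 0); (0, 1, 0); (2, 2, 2))


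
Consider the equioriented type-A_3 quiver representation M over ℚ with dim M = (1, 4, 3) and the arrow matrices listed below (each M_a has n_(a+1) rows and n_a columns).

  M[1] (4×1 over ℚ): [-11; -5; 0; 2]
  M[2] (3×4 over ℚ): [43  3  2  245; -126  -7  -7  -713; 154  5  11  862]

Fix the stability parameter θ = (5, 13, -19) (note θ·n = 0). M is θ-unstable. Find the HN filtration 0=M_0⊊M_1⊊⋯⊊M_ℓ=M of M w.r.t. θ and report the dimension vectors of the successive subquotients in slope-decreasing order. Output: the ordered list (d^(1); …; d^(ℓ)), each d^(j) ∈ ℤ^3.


Barcode: M ≅ I[1,3], I[2,2], I[2,3]^2. HN layers by μ_θ (3 steps, strictly decreasing):
  μ^(1)=13; μ^(2)=-1/3; μ^(3)=-3

((0, 1, 0); (1, 1, 1); (0, 2, 2))


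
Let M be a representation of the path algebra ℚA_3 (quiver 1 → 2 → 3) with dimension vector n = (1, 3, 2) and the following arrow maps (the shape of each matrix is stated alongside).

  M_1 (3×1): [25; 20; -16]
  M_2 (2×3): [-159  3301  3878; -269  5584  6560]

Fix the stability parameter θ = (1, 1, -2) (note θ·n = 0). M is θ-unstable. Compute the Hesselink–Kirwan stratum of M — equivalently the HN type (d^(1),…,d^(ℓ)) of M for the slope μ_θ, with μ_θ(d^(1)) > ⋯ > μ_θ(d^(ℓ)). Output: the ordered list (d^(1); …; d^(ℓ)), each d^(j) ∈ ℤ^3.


Barcode: M ≅ I[1,3], I[2,2], I[2,3]. HN layers by μ_θ (3 steps, strictly decreasing):
  μ^(1)=1; μ^(2)=0; μ^(3)=-1/2

((0, 1, 0); (1, 1, 1); (0, 1, 1))


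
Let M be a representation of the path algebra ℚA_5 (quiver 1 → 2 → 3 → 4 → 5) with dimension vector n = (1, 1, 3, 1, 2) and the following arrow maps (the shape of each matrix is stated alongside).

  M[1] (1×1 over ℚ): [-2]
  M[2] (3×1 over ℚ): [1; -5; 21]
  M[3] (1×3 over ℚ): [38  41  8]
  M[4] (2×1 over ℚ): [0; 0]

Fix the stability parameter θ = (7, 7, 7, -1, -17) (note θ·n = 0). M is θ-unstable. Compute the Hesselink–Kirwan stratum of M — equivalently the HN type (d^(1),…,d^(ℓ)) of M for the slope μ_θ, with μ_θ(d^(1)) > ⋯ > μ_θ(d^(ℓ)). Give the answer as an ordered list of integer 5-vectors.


Barcode: M ≅ I[1,4], I[3,3]^2, I[5,5]^2. HN layers by μ_θ (3 steps, strictly decreasing):
  μ^(1)=7; μ^(2)=5; μ^(3)=-17

((0, 0, 2, 0, 0); (1, 1, 1, 1, 0); (0, 0, 0, 0, 2))


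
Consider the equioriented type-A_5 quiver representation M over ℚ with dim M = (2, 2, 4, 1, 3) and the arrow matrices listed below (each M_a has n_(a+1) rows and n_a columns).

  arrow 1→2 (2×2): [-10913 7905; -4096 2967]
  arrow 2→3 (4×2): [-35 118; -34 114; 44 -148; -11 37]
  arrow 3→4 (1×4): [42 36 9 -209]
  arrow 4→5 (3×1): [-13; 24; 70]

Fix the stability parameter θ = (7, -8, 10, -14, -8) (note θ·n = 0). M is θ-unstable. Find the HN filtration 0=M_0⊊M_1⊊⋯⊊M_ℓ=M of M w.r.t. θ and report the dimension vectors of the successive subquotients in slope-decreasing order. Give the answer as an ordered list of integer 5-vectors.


Barcode: M ≅ I[1,3], I[1,5], I[3,3]^2, I[5,5]^2. HN layers by μ_θ (4 steps, strictly decreasing):
  μ^(1)=10; μ^(2)=-1/2; μ^(3)=-13/5; μ^(4)=-8

((0, 0, 3, 0, 0); (1, 1, 0, 0, 0); (1, 1, 1, 1, 1); (0, 0, 0, 0, 2))


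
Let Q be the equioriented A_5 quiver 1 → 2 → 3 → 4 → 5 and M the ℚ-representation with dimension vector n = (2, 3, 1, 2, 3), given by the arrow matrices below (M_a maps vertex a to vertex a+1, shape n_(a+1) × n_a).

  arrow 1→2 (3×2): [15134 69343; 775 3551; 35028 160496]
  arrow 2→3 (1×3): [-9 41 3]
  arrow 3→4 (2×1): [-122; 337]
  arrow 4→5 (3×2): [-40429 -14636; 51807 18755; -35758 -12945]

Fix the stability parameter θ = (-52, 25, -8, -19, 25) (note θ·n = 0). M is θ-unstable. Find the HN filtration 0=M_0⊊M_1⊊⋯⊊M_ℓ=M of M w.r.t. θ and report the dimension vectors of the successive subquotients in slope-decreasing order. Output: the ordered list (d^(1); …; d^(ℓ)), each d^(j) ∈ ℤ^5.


Via rank(M_{q-1}∘⋯∘M_p): M ≅ I[1,2], I[1,5], I[2,2], I[4,5], I[5,5].
μ_θ-semistable layers: μ^(1)=25; μ^(2)=-2/3; μ^(3)=-19; μ^(4)=-52

((0, 2, 0, 0, 3); (0, 1, 1, 1, 0); (0, 0, 0, 1, 0); (2, 0, 0, 0, 0))


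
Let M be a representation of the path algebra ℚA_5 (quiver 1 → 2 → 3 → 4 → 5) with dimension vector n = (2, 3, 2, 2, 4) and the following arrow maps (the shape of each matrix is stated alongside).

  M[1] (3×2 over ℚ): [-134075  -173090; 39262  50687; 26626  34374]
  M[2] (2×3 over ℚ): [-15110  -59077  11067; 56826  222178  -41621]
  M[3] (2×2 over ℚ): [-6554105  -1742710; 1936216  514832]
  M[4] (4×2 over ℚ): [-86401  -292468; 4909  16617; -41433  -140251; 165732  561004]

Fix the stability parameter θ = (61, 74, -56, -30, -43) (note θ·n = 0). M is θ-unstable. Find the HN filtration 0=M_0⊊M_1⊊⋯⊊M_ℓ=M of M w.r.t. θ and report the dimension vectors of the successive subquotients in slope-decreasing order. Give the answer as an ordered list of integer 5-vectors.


Barcode: M ≅ I[1,3], I[1,5], I[2,2], I[4,5], I[5,5]^2. HN layers by μ_θ (5 steps, strictly decreasing):
  μ^(1)=74; μ^(2)=79/3; μ^(3)=6/5; μ^(4)=-73/2; μ^(5)=-43

((0, 1, 0, 0, 0); (1, 1, 1, 0, 0); (1, 1, 1, 1, 1); (0, 0, 0, 1, 1); (0, 0, 0, 0, 2))


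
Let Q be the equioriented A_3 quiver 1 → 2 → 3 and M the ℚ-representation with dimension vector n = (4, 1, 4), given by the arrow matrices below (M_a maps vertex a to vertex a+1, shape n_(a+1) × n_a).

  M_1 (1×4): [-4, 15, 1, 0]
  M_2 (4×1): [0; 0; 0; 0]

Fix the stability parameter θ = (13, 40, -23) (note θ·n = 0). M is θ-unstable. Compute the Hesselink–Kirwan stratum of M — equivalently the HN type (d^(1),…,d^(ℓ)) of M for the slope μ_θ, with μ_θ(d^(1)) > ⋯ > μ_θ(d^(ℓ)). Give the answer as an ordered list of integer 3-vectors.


Via rank(M_{q-1}∘⋯∘M_p): M ≅ I[1,1]^3, I[1,2], I[3,3]^4.
μ_θ-semistable layers: μ^(1)=40; μ^(2)=13; μ^(3)=-23

((0, 1, 0); (4, 0, 0); (0, 0, 4))


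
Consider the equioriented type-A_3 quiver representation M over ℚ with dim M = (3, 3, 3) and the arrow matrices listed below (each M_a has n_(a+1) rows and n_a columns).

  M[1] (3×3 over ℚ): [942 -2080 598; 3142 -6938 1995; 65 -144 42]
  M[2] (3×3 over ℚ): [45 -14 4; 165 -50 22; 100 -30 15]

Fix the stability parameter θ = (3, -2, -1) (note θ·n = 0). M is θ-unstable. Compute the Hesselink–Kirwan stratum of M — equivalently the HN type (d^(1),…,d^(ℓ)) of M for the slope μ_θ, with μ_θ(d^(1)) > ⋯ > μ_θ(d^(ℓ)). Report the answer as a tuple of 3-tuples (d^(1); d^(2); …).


Via rank(M_{q-1}∘⋯∘M_p): M ≅ I[1,2], I[1,3]^2, I[3,3].
μ_θ-semistable layers: μ^(1)=1/2; μ^(2)=0; μ^(3)=-1

((1, 1, 0); (2, 2, 2); (0, 0, 1))


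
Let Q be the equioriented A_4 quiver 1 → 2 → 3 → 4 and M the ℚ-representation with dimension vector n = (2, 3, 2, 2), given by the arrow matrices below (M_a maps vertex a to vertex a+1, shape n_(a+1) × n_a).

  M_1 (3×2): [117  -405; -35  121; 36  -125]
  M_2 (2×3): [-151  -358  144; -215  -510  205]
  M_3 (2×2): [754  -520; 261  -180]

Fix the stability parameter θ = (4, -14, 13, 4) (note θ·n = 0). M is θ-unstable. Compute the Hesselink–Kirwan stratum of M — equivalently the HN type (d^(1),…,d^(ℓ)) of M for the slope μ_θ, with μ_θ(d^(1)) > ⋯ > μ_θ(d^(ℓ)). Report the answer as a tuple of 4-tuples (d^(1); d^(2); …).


Interval decomposition of M: I[1,3], I[1,4], I[2,2], I[4,4].
HN type (ℓ=5): μ^(1)=13; μ^(2)=17/2; μ^(3)=4; μ^(4)=-5; μ^(5)=-14

((0, 0, 1, 0); (0, 0, 1, 1); (0, 0, 0, 1); (2, 2, 0, 0); (0, 1, 0, 0))


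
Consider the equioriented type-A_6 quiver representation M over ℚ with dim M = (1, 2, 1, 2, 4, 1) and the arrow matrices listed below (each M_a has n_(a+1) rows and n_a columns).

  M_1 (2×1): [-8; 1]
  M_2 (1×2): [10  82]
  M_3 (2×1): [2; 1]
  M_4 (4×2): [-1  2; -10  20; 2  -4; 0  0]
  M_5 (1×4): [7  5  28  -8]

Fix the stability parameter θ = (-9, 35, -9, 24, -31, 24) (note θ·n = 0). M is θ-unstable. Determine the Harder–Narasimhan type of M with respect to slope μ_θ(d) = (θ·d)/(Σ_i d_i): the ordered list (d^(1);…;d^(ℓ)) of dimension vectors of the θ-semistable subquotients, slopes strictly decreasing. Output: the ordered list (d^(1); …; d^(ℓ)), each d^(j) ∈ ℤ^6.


Interval decomposition of M: I[1,4], I[2,2], I[4,6], I[5,5]^3.
HN type (ℓ=6): μ^(1)=35; μ^(2)=24; μ^(3)=13; μ^(4)=-7/2; μ^(5)=-9; μ^(6)=-31

((0, 1, 0, 0, 0, 0); (0, 0, 0, 1, 0, 1); (0, 1, 1, 0, 0, 0); (0, 0, 0, 1, 1, 0); (1, 0, 0, 0, 0, 0); (0, 0, 0, 0, 3, 0))


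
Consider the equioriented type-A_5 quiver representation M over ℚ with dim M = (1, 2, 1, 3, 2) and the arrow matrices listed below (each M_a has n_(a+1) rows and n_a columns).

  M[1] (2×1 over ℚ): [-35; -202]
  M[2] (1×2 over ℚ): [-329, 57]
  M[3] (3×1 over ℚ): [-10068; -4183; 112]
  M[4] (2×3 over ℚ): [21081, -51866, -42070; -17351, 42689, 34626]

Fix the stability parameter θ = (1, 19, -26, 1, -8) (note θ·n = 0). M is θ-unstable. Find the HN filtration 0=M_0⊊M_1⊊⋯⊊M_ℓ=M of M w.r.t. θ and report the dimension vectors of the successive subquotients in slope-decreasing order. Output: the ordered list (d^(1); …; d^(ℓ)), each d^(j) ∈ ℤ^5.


Interval decomposition of M: I[1,5], I[2,2], I[4,4], I[4,5].
HN type (ℓ=4): μ^(1)=19; μ^(2)=1; μ^(3)=-13/5; μ^(4)=-7/2

((0, 1, 0, 0, 0); (0, 0, 0, 1, 0); (1, 1, 1, 1, 1); (0, 0, 0, 1, 1))


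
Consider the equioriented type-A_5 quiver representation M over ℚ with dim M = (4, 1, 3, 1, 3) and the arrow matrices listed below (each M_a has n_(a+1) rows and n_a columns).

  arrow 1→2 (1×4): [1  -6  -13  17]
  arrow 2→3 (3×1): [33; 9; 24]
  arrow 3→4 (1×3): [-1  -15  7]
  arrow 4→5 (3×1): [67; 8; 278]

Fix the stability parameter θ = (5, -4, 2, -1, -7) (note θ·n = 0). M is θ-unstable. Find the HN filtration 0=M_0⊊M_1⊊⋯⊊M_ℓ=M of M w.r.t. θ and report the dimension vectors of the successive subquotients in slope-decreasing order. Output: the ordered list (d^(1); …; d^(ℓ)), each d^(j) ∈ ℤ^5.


Interval decomposition of M: I[1,1]^3, I[1,3], I[3,3], I[3,5], I[5,5]^2.
HN type (ℓ=5): μ^(1)=5; μ^(2)=2; μ^(3)=1/2; μ^(4)=-2; μ^(5)=-7

((3, 0, 0, 0, 0); (0, 0, 2, 0, 0); (1, 1, 0, 0, 0); (0, 0, 1, 1, 1); (0, 0, 0, 0, 2))


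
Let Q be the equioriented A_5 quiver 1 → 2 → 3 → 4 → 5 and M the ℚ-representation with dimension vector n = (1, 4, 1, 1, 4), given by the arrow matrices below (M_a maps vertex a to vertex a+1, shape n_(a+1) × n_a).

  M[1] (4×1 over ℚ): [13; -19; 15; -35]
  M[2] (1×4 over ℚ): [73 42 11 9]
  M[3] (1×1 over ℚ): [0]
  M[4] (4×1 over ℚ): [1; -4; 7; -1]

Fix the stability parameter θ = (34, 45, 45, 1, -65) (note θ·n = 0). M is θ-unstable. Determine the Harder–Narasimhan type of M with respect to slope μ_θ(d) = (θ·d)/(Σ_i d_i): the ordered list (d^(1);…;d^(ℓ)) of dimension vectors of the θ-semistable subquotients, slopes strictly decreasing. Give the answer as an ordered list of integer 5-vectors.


Barcode: M ≅ I[1,3], I[2,2]^3, I[4,5], I[5,5]^3. HN layers by μ_θ (4 steps, strictly decreasing):
  μ^(1)=45; μ^(2)=34; μ^(3)=-32; μ^(4)=-65

((0, 4, 1, 0, 0); (1, 0, 0, 0, 0); (0, 0, 0, 1, 1); (0, 0, 0, 0, 3))


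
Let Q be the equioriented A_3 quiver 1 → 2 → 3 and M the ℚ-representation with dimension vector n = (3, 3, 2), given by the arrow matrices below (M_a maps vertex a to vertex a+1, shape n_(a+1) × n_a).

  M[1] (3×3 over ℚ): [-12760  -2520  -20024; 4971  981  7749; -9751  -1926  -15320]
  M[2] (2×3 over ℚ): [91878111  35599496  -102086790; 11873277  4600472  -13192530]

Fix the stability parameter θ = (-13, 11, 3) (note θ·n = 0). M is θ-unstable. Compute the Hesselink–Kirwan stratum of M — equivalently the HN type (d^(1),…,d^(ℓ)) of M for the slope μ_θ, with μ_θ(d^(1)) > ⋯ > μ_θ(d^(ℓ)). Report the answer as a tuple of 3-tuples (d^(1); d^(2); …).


Interval decomposition of M: I[1,1], I[1,2], I[1,3], I[2,2], I[3,3].
HN type (ℓ=4): μ^(1)=11; μ^(2)=7; μ^(3)=3; μ^(4)=-13

((0, 2, 0); (0, 1, 1); (0, 0, 1); (3, 0, 0))


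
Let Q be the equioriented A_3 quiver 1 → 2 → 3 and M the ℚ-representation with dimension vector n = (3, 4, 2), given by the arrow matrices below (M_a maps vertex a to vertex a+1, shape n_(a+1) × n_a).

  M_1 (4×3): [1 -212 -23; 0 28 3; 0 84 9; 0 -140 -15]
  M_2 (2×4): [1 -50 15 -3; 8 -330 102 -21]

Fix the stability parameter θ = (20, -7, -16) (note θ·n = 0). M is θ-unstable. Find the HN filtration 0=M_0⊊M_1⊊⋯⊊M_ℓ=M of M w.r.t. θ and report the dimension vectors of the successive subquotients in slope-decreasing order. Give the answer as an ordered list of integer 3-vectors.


Barcode: M ≅ I[1,1], I[1,3]^2, I[2,2]^2. HN layers by μ_θ (3 steps, strictly decreasing):
  μ^(1)=20; μ^(2)=-1; μ^(3)=-7

((1, 0, 0); (2, 2, 2); (0, 2, 0))


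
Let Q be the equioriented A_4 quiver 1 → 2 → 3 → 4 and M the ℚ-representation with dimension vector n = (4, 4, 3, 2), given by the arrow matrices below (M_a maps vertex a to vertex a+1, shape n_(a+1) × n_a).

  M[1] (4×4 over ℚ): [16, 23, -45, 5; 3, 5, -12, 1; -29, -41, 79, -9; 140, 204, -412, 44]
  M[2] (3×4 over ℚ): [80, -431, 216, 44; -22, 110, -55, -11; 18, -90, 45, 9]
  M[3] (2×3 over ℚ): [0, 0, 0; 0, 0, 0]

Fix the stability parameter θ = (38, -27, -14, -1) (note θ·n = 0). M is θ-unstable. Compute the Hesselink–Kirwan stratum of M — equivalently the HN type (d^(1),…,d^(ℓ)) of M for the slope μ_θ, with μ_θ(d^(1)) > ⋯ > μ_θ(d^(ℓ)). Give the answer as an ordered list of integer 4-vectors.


Barcode: M ≅ I[1,1], I[1,2], I[1,3]^2, I[2,2], I[3,3], I[4,4]^2. HN layers by μ_θ (5 steps, strictly decreasing):
  μ^(1)=38; μ^(2)=11/2; μ^(3)=-1; μ^(4)=-14; μ^(5)=-27

((1, 0, 0, 0); (1, 1, 0, 0); (2, 2, 2, 2); (0, 0, 1, 0); (0, 1, 0, 0))


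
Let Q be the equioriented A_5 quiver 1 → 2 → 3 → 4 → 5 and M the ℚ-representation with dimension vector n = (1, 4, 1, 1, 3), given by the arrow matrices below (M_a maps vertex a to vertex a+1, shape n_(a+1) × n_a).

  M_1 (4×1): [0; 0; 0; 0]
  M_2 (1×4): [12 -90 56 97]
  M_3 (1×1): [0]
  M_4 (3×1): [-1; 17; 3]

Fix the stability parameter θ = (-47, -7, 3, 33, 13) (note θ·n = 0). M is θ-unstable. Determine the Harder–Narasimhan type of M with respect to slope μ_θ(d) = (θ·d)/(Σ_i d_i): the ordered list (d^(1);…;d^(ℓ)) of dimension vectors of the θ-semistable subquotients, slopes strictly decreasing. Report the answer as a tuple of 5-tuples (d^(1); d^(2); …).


Interval decomposition of M: I[1,1], I[2,2]^3, I[2,3], I[4,5], I[5,5]^2.
HN type (ℓ=5): μ^(1)=23; μ^(2)=13; μ^(3)=3; μ^(4)=-7; μ^(5)=-47

((0, 0, 0, 1, 1); (0, 0, 0, 0, 2); (0, 0, 1, 0, 0); (0, 4, 0, 0, 0); (1, 0, 0, 0, 0))


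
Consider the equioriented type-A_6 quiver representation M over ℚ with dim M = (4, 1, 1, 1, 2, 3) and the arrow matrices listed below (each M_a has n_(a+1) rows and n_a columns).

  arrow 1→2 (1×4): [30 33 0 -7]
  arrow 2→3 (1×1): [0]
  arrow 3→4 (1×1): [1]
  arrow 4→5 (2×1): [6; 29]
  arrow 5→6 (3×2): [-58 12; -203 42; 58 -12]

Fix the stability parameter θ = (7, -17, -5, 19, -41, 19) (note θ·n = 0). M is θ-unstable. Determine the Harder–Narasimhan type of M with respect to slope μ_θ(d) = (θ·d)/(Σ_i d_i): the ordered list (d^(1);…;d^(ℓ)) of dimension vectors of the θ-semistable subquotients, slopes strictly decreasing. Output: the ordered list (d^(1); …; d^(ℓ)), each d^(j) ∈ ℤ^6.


Barcode: M ≅ I[1,1]^3, I[1,2], I[3,5], I[5,6], I[6,6]^2. HN layers by μ_θ (5 steps, strictly decreasing):
  μ^(1)=19; μ^(2)=7; μ^(3)=-5; μ^(4)=-9; μ^(5)=-41

((0, 0, 0, 0, 0, 3); (3, 0, 0, 0, 0, 0); (1, 1, 0, 0, 0, 0); (0, 0, 1, 1, 1, 0); (0, 0, 0, 0, 1, 0))


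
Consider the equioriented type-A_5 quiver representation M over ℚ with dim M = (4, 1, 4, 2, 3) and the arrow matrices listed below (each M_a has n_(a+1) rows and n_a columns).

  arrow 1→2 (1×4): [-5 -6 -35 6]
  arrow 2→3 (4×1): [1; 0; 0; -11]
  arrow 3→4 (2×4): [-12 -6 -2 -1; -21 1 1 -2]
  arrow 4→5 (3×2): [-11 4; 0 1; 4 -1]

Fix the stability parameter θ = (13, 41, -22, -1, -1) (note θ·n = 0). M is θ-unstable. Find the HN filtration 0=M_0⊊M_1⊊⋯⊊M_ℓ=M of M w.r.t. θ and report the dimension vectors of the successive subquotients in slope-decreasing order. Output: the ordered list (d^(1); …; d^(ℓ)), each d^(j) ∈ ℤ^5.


Barcode: M ≅ I[1,1]^3, I[1,5], I[3,3]^2, I[3,5], I[5,5]. HN layers by μ_θ (4 steps, strictly decreasing):
  μ^(1)=13; μ^(2)=6; μ^(3)=-1; μ^(4)=-22

((3, 0, 0, 0, 0); (1, 1, 1, 1, 1); (0, 0, 0, 1, 2); (0, 0, 3, 0, 0))


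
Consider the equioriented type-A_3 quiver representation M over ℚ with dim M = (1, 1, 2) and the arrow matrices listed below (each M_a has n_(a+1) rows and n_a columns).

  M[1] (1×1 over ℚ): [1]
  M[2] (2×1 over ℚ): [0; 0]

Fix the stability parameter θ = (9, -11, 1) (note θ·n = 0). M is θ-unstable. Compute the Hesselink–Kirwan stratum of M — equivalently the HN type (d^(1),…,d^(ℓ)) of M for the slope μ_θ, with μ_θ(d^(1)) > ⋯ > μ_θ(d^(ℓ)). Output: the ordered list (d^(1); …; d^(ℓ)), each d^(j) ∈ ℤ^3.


Barcode: M ≅ I[1,2], I[3,3]^2. HN layers by μ_θ (2 steps, strictly decreasing):
  μ^(1)=1; μ^(2)=-1

((0, 0, 2); (1, 1, 0))


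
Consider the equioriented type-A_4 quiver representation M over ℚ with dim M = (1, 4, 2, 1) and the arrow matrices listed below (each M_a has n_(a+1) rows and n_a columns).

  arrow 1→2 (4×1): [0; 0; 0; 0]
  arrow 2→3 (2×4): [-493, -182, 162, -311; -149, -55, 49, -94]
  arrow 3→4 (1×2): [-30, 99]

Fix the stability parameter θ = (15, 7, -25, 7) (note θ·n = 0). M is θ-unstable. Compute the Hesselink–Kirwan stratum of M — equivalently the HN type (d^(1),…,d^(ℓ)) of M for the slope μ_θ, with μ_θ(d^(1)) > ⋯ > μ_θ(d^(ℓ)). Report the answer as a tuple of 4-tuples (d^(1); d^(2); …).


Interval decomposition of M: I[1,1], I[2,2]^2, I[2,3], I[2,4].
HN type (ℓ=3): μ^(1)=15; μ^(2)=7; μ^(3)=-9

((1, 0, 0, 0); (0, 2, 0, 1); (0, 2, 2, 0))


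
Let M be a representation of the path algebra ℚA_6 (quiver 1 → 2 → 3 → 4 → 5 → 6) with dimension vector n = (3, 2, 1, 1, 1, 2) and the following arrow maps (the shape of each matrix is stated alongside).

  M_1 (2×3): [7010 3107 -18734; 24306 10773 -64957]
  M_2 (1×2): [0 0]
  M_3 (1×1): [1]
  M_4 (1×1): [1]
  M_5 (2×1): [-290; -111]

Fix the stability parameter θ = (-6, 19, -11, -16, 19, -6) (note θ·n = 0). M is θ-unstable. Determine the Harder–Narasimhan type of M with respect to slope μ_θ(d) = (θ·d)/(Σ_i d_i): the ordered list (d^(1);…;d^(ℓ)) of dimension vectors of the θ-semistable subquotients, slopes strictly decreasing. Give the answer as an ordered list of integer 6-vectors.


Interval decomposition of M: I[1,1], I[1,2]^2, I[3,6], I[6,6].
HN type (ℓ=4): μ^(1)=19; μ^(2)=13/2; μ^(3)=-6; μ^(4)=-27/2

((0, 2, 0, 0, 0, 0); (0, 0, 0, 0, 1, 1); (3, 0, 0, 0, 0, 1); (0, 0, 1, 1, 0, 0))


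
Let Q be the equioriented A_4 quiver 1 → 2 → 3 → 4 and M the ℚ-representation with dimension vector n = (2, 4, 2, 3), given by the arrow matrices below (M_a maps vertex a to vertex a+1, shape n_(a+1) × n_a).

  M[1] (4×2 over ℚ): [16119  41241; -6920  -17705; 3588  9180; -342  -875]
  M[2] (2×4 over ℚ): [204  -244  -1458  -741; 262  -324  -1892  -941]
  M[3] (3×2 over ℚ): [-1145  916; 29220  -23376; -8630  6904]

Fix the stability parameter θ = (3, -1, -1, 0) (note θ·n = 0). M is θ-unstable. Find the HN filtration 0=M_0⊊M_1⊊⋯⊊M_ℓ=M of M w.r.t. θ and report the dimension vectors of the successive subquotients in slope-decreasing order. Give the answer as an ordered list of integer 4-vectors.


Interval decomposition of M: I[1,3], I[1,4], I[2,2]^2, I[4,4]^2.
HN type (ℓ=4): μ^(1)=1/3; μ^(2)=1/4; μ^(3)=0; μ^(4)=-1

((1, 1, 1, 0); (1, 1, 1, 1); (0, 0, 0, 2); (0, 2, 0, 0))


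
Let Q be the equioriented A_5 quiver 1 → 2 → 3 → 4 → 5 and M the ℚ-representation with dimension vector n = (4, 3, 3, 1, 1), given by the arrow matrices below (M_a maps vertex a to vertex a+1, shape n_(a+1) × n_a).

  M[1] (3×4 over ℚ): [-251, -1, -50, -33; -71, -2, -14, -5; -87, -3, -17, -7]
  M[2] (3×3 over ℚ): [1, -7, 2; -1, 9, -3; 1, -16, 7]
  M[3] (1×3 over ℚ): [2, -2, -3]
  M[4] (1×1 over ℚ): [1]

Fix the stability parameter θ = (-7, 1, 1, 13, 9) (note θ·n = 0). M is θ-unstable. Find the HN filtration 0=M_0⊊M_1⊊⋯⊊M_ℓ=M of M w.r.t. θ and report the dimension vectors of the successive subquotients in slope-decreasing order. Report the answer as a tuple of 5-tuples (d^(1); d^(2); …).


Via rank(M_{q-1}∘⋯∘M_p): M ≅ I[1,1], I[1,3]^2, I[1,5].
μ_θ-semistable layers: μ^(1)=11; μ^(2)=1; μ^(3)=-7

((0, 0, 0, 1, 1); (0, 3, 3, 0, 0); (4, 0, 0, 0, 0))


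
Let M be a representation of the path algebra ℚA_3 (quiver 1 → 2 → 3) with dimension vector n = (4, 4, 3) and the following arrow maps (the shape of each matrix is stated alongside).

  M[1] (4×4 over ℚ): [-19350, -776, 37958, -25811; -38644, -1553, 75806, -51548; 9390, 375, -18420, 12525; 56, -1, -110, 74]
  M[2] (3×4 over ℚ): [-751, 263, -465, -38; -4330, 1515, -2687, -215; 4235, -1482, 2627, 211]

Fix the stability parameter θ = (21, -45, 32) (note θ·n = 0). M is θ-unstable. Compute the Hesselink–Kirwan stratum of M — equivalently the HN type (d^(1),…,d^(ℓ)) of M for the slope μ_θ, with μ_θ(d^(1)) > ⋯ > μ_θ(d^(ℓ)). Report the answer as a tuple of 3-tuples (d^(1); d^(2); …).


Interval decomposition of M: I[1,1]^2, I[1,2], I[1,3], I[2,3]^2.
HN type (ℓ=4): μ^(1)=32; μ^(2)=21; μ^(3)=-12; μ^(4)=-45

((0, 0, 3); (2, 0, 0); (2, 2, 0); (0, 2, 0))
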